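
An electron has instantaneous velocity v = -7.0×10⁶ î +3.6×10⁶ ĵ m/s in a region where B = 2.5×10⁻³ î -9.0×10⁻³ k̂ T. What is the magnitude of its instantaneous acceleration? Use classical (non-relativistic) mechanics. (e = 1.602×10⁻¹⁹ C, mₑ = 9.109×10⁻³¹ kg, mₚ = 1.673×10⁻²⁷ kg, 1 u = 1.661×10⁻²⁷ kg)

v×B = (-3.24×10⁴, -6.30×10⁴, -9000) N/C.
F = q v×B = (−1.602×10⁻¹⁹ C)·(-3.24×10⁴, -6.30×10⁴, -9000) = (5.19×10⁻¹⁵, 1.01×10⁻¹⁴, 1.44×10⁻¹⁵) N.
|a| = |F|/m = 1.144×10⁻¹⁴/9.109×10⁻³¹ ≈ 1.26×10¹⁶ m/s².

|a| ≈ 1.26×10¹⁶ m/s²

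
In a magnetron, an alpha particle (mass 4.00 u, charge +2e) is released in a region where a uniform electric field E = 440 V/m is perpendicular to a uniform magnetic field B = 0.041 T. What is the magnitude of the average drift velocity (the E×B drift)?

v_d ≈ 1.1×10⁴ m/s

The E×B drift speed is v_d = E/B.
v_d = 440/0.041 = 1.1×10⁴ m/s.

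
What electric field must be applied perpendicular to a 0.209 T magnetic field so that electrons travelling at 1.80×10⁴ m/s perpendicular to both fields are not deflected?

For straight-line motion qE = qvB, so E = vB.
E = 1.80×10⁴ × 0.209 = 3760 V/m.

E = 3760 V/m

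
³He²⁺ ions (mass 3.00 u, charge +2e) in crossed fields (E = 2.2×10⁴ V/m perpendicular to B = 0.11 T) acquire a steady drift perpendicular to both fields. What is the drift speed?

In crossed fields the guiding centre drifts at v_d = |E×B|/B² = E/B, independent of charge and mass.
v_d = 2.2×10⁴/0.11 = 2.0×10⁵ m/s.

v_d ≈ 2.0×10⁵ m/s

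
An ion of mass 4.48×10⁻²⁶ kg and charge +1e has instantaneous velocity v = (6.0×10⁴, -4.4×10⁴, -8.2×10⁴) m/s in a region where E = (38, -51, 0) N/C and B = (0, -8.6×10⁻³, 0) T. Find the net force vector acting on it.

F ≈ (-1.07×10⁻¹⁶, -8.17×10⁻¹⁸, -8.27×10⁻¹⁷) N

v×B = (-705, 0, -516) N/C.
E + v×B = (-667, -51.0, -516) N/C.
F = q(E + v×B) = (1.602×10⁻¹⁹ C)·(-667, -51.0, -516) = (-1.07×10⁻¹⁶, -8.17×10⁻¹⁸, -8.27×10⁻¹⁷) N.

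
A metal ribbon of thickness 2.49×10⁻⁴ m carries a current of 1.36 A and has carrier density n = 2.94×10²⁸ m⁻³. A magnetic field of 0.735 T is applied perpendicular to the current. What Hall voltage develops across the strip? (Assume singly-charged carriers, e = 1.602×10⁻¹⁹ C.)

V_H = IB/(n e t).
V_H = (1.36)(0.735)/((2.94×10²⁸)(1.602×10⁻¹⁹)(2.49×10⁻⁴)) ≈ 8.52×10⁻⁷ V.

V_H ≈ 8.52×10⁻⁷ V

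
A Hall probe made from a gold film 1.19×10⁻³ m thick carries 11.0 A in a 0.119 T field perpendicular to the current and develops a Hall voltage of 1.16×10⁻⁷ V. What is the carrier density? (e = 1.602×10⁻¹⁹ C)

n ≈ 5.92×10²⁸ m⁻³

From V_H = IB/(n e t), n = IB/(V_H e t).
n = (11.0)(0.119)/((1.16×10⁻⁷)(1.602×10⁻¹⁹)(1.19×10⁻³)) ≈ 5.92×10²⁸ m⁻³.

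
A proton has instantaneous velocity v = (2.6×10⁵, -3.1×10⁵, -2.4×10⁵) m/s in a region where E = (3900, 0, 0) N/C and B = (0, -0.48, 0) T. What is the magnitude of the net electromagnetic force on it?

|F| ≈ 2.68×10⁻¹⁴ N

v×B = (-1.15×10⁵, 0, -1.25×10⁵) N/C.
E + v×B = (-1.11×10⁵, 0, -1.25×10⁵) N/C.
F = q(E + v×B) = (1.602×10⁻¹⁹ C)·(-1.11×10⁵, 0, -1.25×10⁵) = (-1.78×10⁻¹⁴, 0, -2.00×10⁻¹⁴) N.
|F| = 2.68×10⁻¹⁴ N.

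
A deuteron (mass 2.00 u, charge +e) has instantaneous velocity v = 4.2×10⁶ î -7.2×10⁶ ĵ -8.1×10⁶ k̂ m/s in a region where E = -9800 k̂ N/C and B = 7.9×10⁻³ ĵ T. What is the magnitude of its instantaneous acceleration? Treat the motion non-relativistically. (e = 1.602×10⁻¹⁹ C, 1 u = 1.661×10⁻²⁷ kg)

|a| ≈ 3.29×10¹² m/s²

v×B = (6.40×10⁴, 0, 3.32×10⁴) N/C.
E + v×B = (6.40×10⁴, 0, 2.34×10⁴) N/C.
F = q(E + v×B) = (1.602×10⁻¹⁹ C)·(6.40×10⁴, 0, 2.34×10⁴) = (1.03×10⁻¹⁴, 0, 3.75×10⁻¹⁵) N.
|a| = |F|/m = 1.091×10⁻¹⁴/3.322×10⁻²⁷ ≈ 3.29×10¹² m/s².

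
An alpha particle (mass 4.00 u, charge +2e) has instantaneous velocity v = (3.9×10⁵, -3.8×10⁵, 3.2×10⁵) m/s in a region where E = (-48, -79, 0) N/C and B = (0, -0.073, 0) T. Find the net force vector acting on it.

F ≈ (7.47×10⁻¹⁵, -2.53×10⁻¹⁷, -9.12×10⁻¹⁵) N

v×B = (2.34×10⁴, 0, -2.85×10⁴) N/C.
E + v×B = (2.33×10⁴, -79.0, -2.85×10⁴) N/C.
F = q(E + v×B) = (3.204×10⁻¹⁹ C)·(2.33×10⁴, -79.0, -2.85×10⁴) = (7.47×10⁻¹⁵, -2.53×10⁻¹⁷, -9.12×10⁻¹⁵) N.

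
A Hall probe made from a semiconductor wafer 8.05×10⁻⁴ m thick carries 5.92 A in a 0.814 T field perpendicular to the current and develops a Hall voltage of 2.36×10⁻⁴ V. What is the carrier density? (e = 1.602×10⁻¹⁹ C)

From V_H = IB/(n e t), n = IB/(V_H e t).
n = (5.92)(0.814)/((2.36×10⁻⁴)(1.602×10⁻¹⁹)(8.05×10⁻⁴)) ≈ 1.58×10²⁶ m⁻³.

n ≈ 1.58×10²⁶ m⁻³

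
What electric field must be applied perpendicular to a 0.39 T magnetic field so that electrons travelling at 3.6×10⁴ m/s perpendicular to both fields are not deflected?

For straight-line motion qE = qvB, so E = vB.
E = 3.6×10⁴ × 0.39 = 1.4×10⁴ V/m.

E = 1.4×10⁴ V/m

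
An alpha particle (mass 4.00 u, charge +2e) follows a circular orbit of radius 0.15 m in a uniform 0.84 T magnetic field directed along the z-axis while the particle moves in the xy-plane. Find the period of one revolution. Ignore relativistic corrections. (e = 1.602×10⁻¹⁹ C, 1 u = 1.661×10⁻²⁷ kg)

T ≈ 1.6×10⁻⁷ s

The cyclotron period depends only on m, q, B: T = 2πm/(|q|B).
T = 2π(6.644×10⁻²⁷)/((3.204×10⁻¹⁹)(0.84)) ≈ 1.6×10⁻⁷ s.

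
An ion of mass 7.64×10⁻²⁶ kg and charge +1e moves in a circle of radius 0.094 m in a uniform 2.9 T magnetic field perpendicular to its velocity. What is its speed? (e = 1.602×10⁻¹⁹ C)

From |q|vB = mv²/r, v = |q|Br/m.
v = (1.602×10⁻¹⁹)(2.9)(0.094)/7.64×10⁻²⁶ ≈ 5.7×10⁵ m/s.

v ≈ 5.7×10⁵ m/s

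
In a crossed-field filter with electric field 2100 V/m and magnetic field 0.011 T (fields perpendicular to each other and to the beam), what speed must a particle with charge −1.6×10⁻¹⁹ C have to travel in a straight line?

v = 1.9×10⁵ m/s

Zero net Lorentz force requires |qE| = |q v×B|, i.e. E = vB.
v = E/B = 2100/0.011 = 1.9×10⁵ m/s.
The result is independent of the particle's charge and mass.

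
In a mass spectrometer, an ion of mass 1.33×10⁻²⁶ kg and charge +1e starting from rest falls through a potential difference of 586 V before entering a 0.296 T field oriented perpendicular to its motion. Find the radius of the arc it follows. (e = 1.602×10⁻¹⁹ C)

Acceleration: |q|V = ½mv² ⇒ v = √(2|q|V/m) = √(2·1.602×10⁻¹⁹·586/1.33×10⁻²⁶) ≈ 1.188×10⁵ m/s.
In the field: r = mv/(|q|B) = (1.33×10⁻²⁶)(1.188×10⁵)/((1.602×10⁻¹⁹)(0.296)) ≈ 0.0333 m.

r ≈ 0.0333 m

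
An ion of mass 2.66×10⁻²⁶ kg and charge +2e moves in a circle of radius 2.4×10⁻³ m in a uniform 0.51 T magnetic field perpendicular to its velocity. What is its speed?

From |q|vB = mv²/r, v = |q|Br/m.
v = (3.204×10⁻¹⁹)(0.51)(2.4×10⁻³)/2.66×10⁻²⁶ ≈ 1.5×10⁴ m/s.

v ≈ 1.5×10⁴ m/s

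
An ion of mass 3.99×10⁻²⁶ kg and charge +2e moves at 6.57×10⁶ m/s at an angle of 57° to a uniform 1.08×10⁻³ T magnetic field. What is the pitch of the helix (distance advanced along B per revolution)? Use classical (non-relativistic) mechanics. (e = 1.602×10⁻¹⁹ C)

v∥ = v cosθ = 6.57×10⁶·cos57° ≈ 3.578×10⁶ m/s.
T = 2πm/(|q|B) = 2π(3.99×10⁻²⁶)/((3.204×10⁻¹⁹)(1.08×10⁻³)) ≈ 7.245×10⁻⁴ s.
pitch = v∥ T = (3.578×10⁶)(7.245×10⁻⁴) ≈ 2590 m.

p ≈ 2590 m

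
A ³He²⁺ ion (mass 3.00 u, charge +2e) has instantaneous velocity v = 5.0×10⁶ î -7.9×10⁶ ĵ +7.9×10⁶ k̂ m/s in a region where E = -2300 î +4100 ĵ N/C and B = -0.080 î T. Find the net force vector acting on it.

F ≈ (-7.37×10⁻¹⁶, -2.01×10⁻¹³, -2.02×10⁻¹³) N

v×B = (0, -6.32×10⁵, -6.32×10⁵) N/C.
E + v×B = (-2300, -6.28×10⁵, -6.32×10⁵) N/C.
F = q(E + v×B) = (3.204×10⁻¹⁹ C)·(-2300, -6.28×10⁵, -6.32×10⁵) = (-7.37×10⁻¹⁶, -2.01×10⁻¹³, -2.02×10⁻¹³) N.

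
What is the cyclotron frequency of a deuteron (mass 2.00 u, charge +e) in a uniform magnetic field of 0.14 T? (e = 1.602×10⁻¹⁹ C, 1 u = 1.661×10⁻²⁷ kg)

f ≈ 1.1×10⁶ Hz

f = |q|B/(2πm).
f = (1.602×10⁻¹⁹)(0.14)/(2π·3.322×10⁻²⁷) ≈ 1.1×10⁶ Hz.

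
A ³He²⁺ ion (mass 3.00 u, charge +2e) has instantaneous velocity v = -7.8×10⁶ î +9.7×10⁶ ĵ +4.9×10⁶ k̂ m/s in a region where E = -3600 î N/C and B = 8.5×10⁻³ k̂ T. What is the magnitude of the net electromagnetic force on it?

|F| ≈ 3.30×10⁻¹⁴ N

v×B = (8.24×10⁴, 6.63×10⁴, 0) N/C.
E + v×B = (7.88×10⁴, 6.63×10⁴, 0) N/C.
F = q(E + v×B) = (3.204×10⁻¹⁹ C)·(7.88×10⁴, 6.63×10⁴, 0) = (2.53×10⁻¹⁴, 2.12×10⁻¹⁴, 0) N.
|F| = 3.30×10⁻¹⁴ N.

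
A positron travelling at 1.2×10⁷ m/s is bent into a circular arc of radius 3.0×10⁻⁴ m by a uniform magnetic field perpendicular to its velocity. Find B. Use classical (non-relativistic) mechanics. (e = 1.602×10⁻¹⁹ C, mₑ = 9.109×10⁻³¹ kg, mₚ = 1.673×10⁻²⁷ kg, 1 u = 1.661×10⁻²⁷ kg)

B ≈ 0.23 T

From |q|vB = mv²/r, B = mv/(|q|r).
B = (9.109×10⁻³¹)(1.2×10⁷)/((1.602×10⁻¹⁹)(3.0×10⁻⁴)) ≈ 0.23 T.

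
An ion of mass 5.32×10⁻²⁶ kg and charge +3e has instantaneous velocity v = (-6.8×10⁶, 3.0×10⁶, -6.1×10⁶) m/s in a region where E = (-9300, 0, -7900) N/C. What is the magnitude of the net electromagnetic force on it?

Only an electric field acts, so F = qE = (4.806×10⁻¹⁹ C)·(-9300, 0, -7900) = (-4.47×10⁻¹⁵, 0, -3.80×10⁻¹⁵) N.
|F| = 5.86×10⁻¹⁵ N.

|F| ≈ 5.86×10⁻¹⁵ N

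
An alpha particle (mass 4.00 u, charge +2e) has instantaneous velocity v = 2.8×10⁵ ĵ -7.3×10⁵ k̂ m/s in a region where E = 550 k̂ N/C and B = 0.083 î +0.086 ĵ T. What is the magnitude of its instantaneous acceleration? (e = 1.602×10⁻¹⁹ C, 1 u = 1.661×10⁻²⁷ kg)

|a| ≈ 4.35×10¹² m/s²

v×B = (6.28×10⁴, -6.06×10⁴, -2.32×10⁴) N/C.
E + v×B = (6.28×10⁴, -6.06×10⁴, -2.27×10⁴) N/C.
F = q(E + v×B) = (3.204×10⁻¹⁹ C)·(6.28×10⁴, -6.06×10⁴, -2.27×10⁴) = (2.01×10⁻¹⁴, -1.94×10⁻¹⁴, -7.27×10⁻¹⁵) N.
|a| = |F|/m = 2.888×10⁻¹⁴/6.644×10⁻²⁷ ≈ 4.35×10¹² m/s².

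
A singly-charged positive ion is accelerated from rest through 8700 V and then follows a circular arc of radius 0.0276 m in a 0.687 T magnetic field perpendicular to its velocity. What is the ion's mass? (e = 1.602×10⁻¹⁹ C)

m ≈ 3.31×10⁻²⁷ kg

Combine |q|V = ½mv² and r = mv/(|q|B): eliminate v to get m = qB²r²/(2V).
m = (1.602×10⁻¹⁹)(0.687)²(0.0276)²/(2·8700) ≈ 3.31×10⁻²⁷ kg.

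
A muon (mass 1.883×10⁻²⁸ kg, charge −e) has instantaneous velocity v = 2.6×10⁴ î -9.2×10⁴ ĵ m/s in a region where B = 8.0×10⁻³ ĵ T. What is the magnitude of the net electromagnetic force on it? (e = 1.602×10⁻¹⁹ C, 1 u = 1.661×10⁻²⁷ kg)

|F| ≈ 3.33×10⁻¹⁷ N

v×B = (0, 0, 208) N/C.
F = q v×B = (−1.602×10⁻¹⁹ C)·(0, 0, 208) = (0, 0, -3.33×10⁻¹⁷) N.
|F| = 3.33×10⁻¹⁷ N.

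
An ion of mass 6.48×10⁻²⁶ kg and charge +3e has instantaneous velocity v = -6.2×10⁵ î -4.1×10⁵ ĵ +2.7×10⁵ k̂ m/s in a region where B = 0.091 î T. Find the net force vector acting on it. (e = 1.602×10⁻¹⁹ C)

F ≈ (0, 1.18×10⁻¹⁴, 1.79×10⁻¹⁴) N

v×B = (0, 2.46×10⁴, 3.73×10⁴) N/C.
F = q v×B = (4.806×10⁻¹⁹ C)·(0, 2.46×10⁴, 3.73×10⁴) = (0, 1.18×10⁻¹⁴, 1.79×10⁻¹⁴) N.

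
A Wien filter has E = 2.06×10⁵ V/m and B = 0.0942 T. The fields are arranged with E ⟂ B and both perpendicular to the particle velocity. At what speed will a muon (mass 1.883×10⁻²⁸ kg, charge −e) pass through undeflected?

For undeflected motion the electric and magnetic forces balance: qE = qvB.
v = E/B = 2.06×10⁵/0.0942 = 2.19×10⁶ m/s.
The result is independent of the particle's charge and mass.

v = 2.19×10⁶ m/s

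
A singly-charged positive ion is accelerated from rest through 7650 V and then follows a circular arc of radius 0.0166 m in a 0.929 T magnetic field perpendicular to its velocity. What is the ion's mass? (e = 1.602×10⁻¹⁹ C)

m ≈ 2.49×10⁻²⁷ kg

Combine |q|V = ½mv² and r = mv/(|q|B): eliminate v to get m = qB²r²/(2V).
m = (1.602×10⁻¹⁹)(0.929)²(0.0166)²/(2·7650) ≈ 2.49×10⁻²⁷ kg.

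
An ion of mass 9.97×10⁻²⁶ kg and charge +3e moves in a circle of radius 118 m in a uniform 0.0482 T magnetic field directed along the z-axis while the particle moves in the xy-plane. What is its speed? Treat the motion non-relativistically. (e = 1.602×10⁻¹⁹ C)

v ≈ 2.74×10⁷ m/s

From |q|vB = mv²/r, v = |q|Br/m.
v = (4.806×10⁻¹⁹)(0.0482)(118)/9.97×10⁻²⁶ ≈ 2.74×10⁷ m/s.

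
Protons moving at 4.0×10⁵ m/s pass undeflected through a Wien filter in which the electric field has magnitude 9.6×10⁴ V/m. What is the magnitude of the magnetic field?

B = 0.24 T

Balance of forces in the selector: qE = qvB ⇒ B = E/v.
B = 9.6×10⁴/4.0×10⁵ = 0.24 T.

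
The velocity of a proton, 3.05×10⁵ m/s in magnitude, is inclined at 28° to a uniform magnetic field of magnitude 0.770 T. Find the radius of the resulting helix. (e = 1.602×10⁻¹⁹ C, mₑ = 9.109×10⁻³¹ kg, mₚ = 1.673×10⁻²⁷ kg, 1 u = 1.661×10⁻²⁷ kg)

r ≈ 1.94×10⁻³ m

v⊥ = v sinθ = 3.05×10⁵·sin28° ≈ 1.432×10⁵ m/s.
r = m v⊥/(|q|B) = (1.673×10⁻²⁷)(1.432×10⁵)/((1.602×10⁻¹⁹)(0.770)) ≈ 1.94×10⁻³ m.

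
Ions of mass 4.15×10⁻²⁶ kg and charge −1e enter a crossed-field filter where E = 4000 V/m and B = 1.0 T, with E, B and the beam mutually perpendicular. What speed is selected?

For undeflected motion the electric and magnetic forces balance: qE = qvB.
v = E/B = 4000/1.0 = 4000 m/s.

v = 4000 m/s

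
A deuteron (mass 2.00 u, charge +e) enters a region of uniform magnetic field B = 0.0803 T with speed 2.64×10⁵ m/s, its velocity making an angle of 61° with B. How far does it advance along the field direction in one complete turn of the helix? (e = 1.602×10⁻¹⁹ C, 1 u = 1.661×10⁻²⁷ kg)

v∥ = v cosθ = 2.64×10⁵·cos61° ≈ 1.280×10⁵ m/s.
T = 2πm/(|q|B) = 2π(3.322×10⁻²⁷)/((1.602×10⁻¹⁹)(0.0803)) ≈ 1.623×10⁻⁶ s.
pitch = v∥ T = (1.280×10⁵)(1.623×10⁻⁶) ≈ 0.208 m.

p ≈ 0.208 m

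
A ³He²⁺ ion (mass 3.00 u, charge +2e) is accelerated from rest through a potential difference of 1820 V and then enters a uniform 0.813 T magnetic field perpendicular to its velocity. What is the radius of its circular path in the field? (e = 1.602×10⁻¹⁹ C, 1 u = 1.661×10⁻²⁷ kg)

r ≈ 9.25×10⁻³ m

Acceleration: |q|V = ½mv² ⇒ v = √(2|q|V/m) = √(2·3.204×10⁻¹⁹·1820/4.983×10⁻²⁷) ≈ 4.838×10⁵ m/s.
In the field: r = mv/(|q|B) = (4.983×10⁻²⁷)(4.838×10⁵)/((3.204×10⁻¹⁹)(0.813)) ≈ 9.25×10⁻³ m.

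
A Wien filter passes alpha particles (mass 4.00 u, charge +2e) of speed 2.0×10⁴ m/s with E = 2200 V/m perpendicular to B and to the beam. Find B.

B = 0.11 T

Balance of forces in the selector: qE = qvB ⇒ B = E/v.
B = 2200/2.0×10⁴ = 0.11 T.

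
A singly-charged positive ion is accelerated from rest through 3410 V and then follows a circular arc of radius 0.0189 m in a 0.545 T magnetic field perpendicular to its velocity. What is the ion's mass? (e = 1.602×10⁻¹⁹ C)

m ≈ 2.49×10⁻²⁷ kg

Combine |q|V = ½mv² and r = mv/(|q|B): eliminate v to get m = qB²r²/(2V).
m = (1.602×10⁻¹⁹)(0.545)²(0.0189)²/(2·3410) ≈ 2.49×10⁻²⁷ kg.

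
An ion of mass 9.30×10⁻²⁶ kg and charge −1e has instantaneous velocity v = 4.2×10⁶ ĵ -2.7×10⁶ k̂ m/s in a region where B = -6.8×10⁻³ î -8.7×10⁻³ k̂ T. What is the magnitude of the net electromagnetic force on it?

v×B = (-3.65×10⁴, 1.84×10⁴, 2.86×10⁴) N/C.
F = q v×B = (−1.602×10⁻¹⁹ C)·(-3.65×10⁴, 1.84×10⁴, 2.86×10⁴) = (5.85×10⁻¹⁵, -2.94×10⁻¹⁵, -4.58×10⁻¹⁵) N.
|F| = 7.99×10⁻¹⁵ N.

|F| ≈ 7.99×10⁻¹⁵ N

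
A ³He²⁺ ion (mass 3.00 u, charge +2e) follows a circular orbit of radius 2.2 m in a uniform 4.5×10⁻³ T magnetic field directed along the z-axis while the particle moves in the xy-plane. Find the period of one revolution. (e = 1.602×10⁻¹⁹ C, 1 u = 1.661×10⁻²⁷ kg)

T ≈ 2.2×10⁻⁵ s

The cyclotron period depends only on m, q, B: T = 2πm/(|q|B).
T = 2π(4.983×10⁻²⁷)/((3.204×10⁻¹⁹)(4.5×10⁻³)) ≈ 2.2×10⁻⁵ s.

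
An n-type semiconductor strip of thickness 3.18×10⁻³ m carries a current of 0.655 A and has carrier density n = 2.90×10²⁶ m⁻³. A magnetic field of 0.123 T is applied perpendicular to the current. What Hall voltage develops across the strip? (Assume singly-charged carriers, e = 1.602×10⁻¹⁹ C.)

V_H ≈ 5.45×10⁻⁷ V

V_H = IB/(n e t).
V_H = (0.655)(0.123)/((2.90×10²⁶)(1.602×10⁻¹⁹)(3.18×10⁻³)) ≈ 5.45×10⁻⁷ V.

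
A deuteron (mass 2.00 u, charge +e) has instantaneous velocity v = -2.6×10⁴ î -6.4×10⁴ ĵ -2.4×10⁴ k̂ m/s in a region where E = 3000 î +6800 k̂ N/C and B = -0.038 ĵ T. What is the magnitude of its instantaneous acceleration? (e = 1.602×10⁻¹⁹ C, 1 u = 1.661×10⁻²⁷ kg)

v×B = (-912, 0, 988) N/C.
E + v×B = (2090, 0, 7790) N/C.
F = q(E + v×B) = (1.602×10⁻¹⁹ C)·(2090, 0, 7790) = (3.34×10⁻¹⁶, 0, 1.25×10⁻¹⁵) N.
|a| = |F|/m = 1.292×10⁻¹⁵/3.322×10⁻²⁷ ≈ 3.89×10¹¹ m/s².

|a| ≈ 3.89×10¹¹ m/s²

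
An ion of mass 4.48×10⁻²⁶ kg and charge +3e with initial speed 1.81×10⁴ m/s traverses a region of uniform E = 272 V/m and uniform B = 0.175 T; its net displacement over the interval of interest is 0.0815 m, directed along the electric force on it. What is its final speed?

B does no work; ΔKE = |q|E d.
½mv_f² = ½mv₀² + |q|Ed = ½(4.48×10⁻²⁶)(1.81×10⁴)² + (4.806×10⁻¹⁹)(272)(0.0815) ≈ 7.338×10⁻¹⁸ J + 1.065×10⁻¹⁷ J ≈ 1.799×10⁻¹⁷ J.
v_f = √(2·1.799×10⁻¹⁷/4.48×10⁻²⁶) ≈ 2.83×10⁴ m/s.

v_f ≈ 2.83×10⁴ m/s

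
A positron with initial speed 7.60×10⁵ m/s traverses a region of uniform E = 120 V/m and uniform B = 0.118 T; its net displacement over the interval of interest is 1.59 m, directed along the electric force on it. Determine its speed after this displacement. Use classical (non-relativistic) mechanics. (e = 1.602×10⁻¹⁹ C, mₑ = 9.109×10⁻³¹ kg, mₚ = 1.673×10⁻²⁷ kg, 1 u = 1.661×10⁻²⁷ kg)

B does no work; ΔKE = |q|E d.
½mv_f² = ½mv₀² + |q|Ed = ½(9.109×10⁻³¹)(7.60×10⁵)² + (1.602×10⁻¹⁹)(120)(1.59) ≈ 2.631×10⁻¹⁹ J + 3.057×10⁻¹⁷ J ≈ 3.083×10⁻¹⁷ J.
v_f = √(2·3.083×10⁻¹⁷/9.109×10⁻³¹) ≈ 8.23×10⁶ m/s.

v_f ≈ 8.23×10⁶ m/s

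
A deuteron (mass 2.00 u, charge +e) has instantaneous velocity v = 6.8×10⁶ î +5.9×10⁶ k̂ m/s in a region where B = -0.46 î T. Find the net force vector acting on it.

v×B = (0, -2.71×10⁶, 0) N/C.
F = q v×B = (1.602×10⁻¹⁹ C)·(0, -2.71×10⁶, 0) = (0, -4.35×10⁻¹³, 0) N.

F ≈ (0, -4.35×10⁻¹³, 0) N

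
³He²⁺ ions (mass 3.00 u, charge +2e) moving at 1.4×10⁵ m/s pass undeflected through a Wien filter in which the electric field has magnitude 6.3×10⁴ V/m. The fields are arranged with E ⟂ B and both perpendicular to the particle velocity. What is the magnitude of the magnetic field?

Balance of forces in the selector: qE = qvB ⇒ B = E/v.
B = 6.3×10⁴/1.4×10⁵ = 0.45 T.

B = 0.45 T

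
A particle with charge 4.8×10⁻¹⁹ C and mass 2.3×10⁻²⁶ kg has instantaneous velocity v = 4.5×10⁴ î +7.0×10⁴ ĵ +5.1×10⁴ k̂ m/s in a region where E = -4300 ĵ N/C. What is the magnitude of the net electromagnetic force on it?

|F| ≈ 2.06×10⁻¹⁵ N

Only an electric field acts, so F = qE = (4.8×10⁻¹⁹ C)·(0, -4300, 0) = (0, -2.06×10⁻¹⁵, 0) N.
|F| = 2.06×10⁻¹⁵ N.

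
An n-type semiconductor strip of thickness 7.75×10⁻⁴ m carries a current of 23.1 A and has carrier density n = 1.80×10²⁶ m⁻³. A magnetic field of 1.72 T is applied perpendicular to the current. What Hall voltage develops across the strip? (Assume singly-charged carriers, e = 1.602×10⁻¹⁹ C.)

V_H ≈ 1.78×10⁻³ V

V_H = IB/(n e t).
V_H = (23.1)(1.72)/((1.80×10²⁶)(1.602×10⁻¹⁹)(7.75×10⁻⁴)) ≈ 1.78×10⁻³ V.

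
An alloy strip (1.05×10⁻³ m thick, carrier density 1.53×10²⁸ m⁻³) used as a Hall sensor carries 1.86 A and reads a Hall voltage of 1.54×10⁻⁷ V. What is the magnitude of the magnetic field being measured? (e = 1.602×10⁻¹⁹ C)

From V_H = IB/(n e t), B = V_H n e t / I.
B = (1.54×10⁻⁷)(1.53×10²⁸)(1.602×10⁻¹⁹)(1.05×10⁻³)/1.86 ≈ 0.213 T.

B ≈ 0.213 T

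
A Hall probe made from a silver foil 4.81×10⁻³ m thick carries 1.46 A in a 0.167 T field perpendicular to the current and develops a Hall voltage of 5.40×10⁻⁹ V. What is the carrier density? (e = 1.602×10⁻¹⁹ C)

n ≈ 5.86×10²⁸ m⁻³

From V_H = IB/(n e t), n = IB/(V_H e t).
n = (1.46)(0.167)/((5.40×10⁻⁹)(1.602×10⁻¹⁹)(4.81×10⁻³)) ≈ 5.86×10²⁸ m⁻³.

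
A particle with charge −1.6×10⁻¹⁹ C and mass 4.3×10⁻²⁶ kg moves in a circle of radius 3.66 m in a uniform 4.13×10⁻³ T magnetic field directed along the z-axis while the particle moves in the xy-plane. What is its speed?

From |q|vB = mv²/r, v = |q|Br/m.
v = (1.6×10⁻¹⁹)(4.13×10⁻³)(3.66)/4.3×10⁻²⁶ ≈ 5.62×10⁴ m/s.

v ≈ 5.62×10⁴ m/s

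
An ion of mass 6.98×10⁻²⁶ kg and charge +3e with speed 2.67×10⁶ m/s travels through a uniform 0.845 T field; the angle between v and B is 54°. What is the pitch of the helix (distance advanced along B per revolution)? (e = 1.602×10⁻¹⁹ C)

v∥ = v cosθ = 2.67×10⁶·cos54° ≈ 1.569×10⁶ m/s.
T = 2πm/(|q|B) = 2π(6.98×10⁻²⁶)/((4.806×10⁻¹⁹)(0.845)) ≈ 1.080×10⁻⁶ s.
pitch = v∥ T = (1.569×10⁶)(1.080×10⁻⁶) ≈ 1.69 m.

p ≈ 1.69 m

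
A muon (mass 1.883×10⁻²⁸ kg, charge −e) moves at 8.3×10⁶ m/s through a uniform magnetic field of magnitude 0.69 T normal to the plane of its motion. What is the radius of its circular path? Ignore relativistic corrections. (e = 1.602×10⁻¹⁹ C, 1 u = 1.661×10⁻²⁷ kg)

The magnetic force provides the centripetal force: |q|vB = mv²/r.
r = mv/(|q|B) = (1.883×10⁻²⁸)(8.3×10⁶)/((1.602×10⁻¹⁹)(0.69)) ≈ 0.014 m.

r ≈ 0.014 m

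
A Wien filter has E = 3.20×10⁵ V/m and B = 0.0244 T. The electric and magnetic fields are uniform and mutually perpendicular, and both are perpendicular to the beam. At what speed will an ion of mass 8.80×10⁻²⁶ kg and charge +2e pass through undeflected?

For undeflected motion the electric and magnetic forces balance: qE = qvB.
v = E/B = 3.20×10⁵/0.0244 = 1.31×10⁷ m/s.

v = 1.31×10⁷ m/s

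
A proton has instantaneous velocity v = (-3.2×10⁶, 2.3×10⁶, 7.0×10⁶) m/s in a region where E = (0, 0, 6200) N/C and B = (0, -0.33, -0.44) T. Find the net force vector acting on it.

F ≈ (2.08×10⁻¹³, -2.26×10⁻¹³, 1.70×10⁻¹³) N

v×B = (1.30×10⁶, -1.41×10⁶, 1.06×10⁶) N/C.
E + v×B = (1.30×10⁶, -1.41×10⁶, 1.06×10⁶) N/C.
F = q(E + v×B) = (1.602×10⁻¹⁹ C)·(1.30×10⁶, -1.41×10⁶, 1.06×10⁶) = (2.08×10⁻¹³, -2.26×10⁻¹³, 1.70×10⁻¹³) N.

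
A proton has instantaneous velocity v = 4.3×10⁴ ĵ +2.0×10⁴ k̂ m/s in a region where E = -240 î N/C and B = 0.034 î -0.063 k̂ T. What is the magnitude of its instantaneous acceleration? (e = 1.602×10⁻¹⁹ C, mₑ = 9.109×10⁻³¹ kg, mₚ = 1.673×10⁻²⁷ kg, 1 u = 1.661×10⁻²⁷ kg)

v×B = (-2710, 680, -1460) N/C.
E + v×B = (-2950, 680, -1460) N/C.
F = q(E + v×B) = (1.602×10⁻¹⁹ C)·(-2950, 680, -1460) = (-4.72×10⁻¹⁶, 1.09×10⁻¹⁶, -2.34×10⁻¹⁶) N.
|a| = |F|/m = 5.384×10⁻¹⁶/1.673×10⁻²⁷ ≈ 3.22×10¹¹ m/s².

|a| ≈ 3.22×10¹¹ m/s²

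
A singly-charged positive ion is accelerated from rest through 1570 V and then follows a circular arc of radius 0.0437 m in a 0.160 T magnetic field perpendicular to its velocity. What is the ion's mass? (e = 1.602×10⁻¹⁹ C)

m ≈ 2.49×10⁻²⁷ kg

Combine |q|V = ½mv² and r = mv/(|q|B): eliminate v to get m = qB²r²/(2V).
m = (1.602×10⁻¹⁹)(0.160)²(0.0437)²/(2·1570) ≈ 2.49×10⁻²⁷ kg.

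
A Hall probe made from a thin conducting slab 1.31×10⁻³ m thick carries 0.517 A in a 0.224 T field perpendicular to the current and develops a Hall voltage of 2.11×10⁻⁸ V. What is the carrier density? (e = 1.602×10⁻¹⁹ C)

From V_H = IB/(n e t), n = IB/(V_H e t).
n = (0.517)(0.224)/((2.11×10⁻⁸)(1.602×10⁻¹⁹)(1.31×10⁻³)) ≈ 2.62×10²⁸ m⁻³.

n ≈ 2.62×10²⁸ m⁻³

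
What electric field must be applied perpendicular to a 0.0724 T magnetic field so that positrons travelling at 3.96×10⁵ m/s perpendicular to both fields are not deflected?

For straight-line motion qE = qvB, so E = vB.
E = 3.96×10⁵ × 0.0724 = 2.87×10⁴ V/m.

E = 2.87×10⁴ V/m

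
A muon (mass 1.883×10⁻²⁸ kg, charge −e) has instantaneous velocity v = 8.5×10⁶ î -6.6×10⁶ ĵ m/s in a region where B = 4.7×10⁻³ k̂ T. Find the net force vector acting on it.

F ≈ (4.97×10⁻¹⁵, 6.40×10⁻¹⁵, 0) N

v×B = (-3.10×10⁴, -4.00×10⁴, 0) N/C.
F = q v×B = (−1.602×10⁻¹⁹ C)·(-3.10×10⁴, -4.00×10⁴, 0) = (4.97×10⁻¹⁵, 6.40×10⁻¹⁵, 0) N.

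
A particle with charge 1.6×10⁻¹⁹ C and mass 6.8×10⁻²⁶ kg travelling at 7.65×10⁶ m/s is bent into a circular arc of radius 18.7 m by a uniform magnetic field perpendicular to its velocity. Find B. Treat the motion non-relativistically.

From |q|vB = mv²/r, B = mv/(|q|r).
B = (6.8×10⁻²⁶)(7.65×10⁶)/((1.6×10⁻¹⁹)(18.7)) ≈ 0.174 T.

B ≈ 0.174 T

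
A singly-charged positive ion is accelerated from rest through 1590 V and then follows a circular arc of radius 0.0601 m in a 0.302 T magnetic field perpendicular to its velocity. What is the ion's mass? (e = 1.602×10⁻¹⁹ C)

m ≈ 1.66×10⁻²⁶ kg

Combine |q|V = ½mv² and r = mv/(|q|B): eliminate v to get m = qB²r²/(2V).
m = (1.602×10⁻¹⁹)(0.302)²(0.0601)²/(2·1590) ≈ 1.66×10⁻²⁶ kg.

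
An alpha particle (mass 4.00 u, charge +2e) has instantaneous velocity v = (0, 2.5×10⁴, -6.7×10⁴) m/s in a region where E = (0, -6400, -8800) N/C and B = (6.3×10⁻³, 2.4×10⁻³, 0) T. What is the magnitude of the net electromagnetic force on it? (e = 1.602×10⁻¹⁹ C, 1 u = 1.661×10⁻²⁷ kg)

|F| ≈ 3.61×10⁻¹⁵ N

v×B = (161, -422, -158) N/C.
E + v×B = (161, -6820, -8960) N/C.
F = q(E + v×B) = (3.204×10⁻¹⁹ C)·(161, -6820, -8960) = (5.15×10⁻¹⁷, -2.19×10⁻¹⁵, -2.87×10⁻¹⁵) N.
|F| = 3.61×10⁻¹⁵ N.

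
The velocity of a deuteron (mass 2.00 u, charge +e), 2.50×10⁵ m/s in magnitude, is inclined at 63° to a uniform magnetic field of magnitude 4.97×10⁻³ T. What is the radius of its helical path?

v⊥ = v sinθ = 2.50×10⁵·sin63° ≈ 2.228×10⁵ m/s.
r = m v⊥/(|q|B) = (3.322×10⁻²⁷)(2.228×10⁵)/((1.602×10⁻¹⁹)(4.97×10⁻³)) ≈ 0.929 m.

r ≈ 0.929 m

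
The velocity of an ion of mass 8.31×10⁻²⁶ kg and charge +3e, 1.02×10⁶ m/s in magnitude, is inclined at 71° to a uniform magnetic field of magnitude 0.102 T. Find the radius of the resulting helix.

r ≈ 1.63 m

v⊥ = v sinθ = 1.02×10⁶·sin71° ≈ 9.644×10⁵ m/s.
r = m v⊥/(|q|B) = (8.31×10⁻²⁶)(9.644×10⁵)/((4.806×10⁻¹⁹)(0.102)) ≈ 1.63 m.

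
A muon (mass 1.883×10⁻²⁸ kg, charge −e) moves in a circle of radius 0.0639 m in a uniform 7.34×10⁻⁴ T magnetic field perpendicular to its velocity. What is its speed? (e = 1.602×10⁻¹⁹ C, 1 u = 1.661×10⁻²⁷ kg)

v ≈ 3.99×10⁴ m/s

From |q|vB = mv²/r, v = |q|Br/m.
v = (1.602×10⁻¹⁹)(7.34×10⁻⁴)(0.0639)/1.883×10⁻²⁸ ≈ 3.99×10⁴ m/s.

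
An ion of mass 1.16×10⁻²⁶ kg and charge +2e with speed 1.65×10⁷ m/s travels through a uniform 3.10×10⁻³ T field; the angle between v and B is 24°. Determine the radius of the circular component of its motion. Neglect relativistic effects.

v⊥ = v sinθ = 1.65×10⁷·sin24° ≈ 6.711×10⁶ m/s.
r = m v⊥/(|q|B) = (1.16×10⁻²⁶)(6.711×10⁶)/((3.204×10⁻¹⁹)(3.10×10⁻³)) ≈ 78.4 m.

r ≈ 78.4 m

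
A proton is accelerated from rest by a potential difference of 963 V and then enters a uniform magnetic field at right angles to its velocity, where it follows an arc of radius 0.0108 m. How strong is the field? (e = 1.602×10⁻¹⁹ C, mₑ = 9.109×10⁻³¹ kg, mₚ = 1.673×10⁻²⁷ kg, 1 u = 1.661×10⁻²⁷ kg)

v = √(2|q|V/m) = √(2·1.602×10⁻¹⁹·963/1.673×10⁻²⁷) ≈ 4.294×10⁵ m/s.
B = mv/(|q|r) = (1.673×10⁻²⁷)(4.294×10⁵)/((1.602×10⁻¹⁹)(0.0108)) ≈ 0.415 T.

B ≈ 0.415 T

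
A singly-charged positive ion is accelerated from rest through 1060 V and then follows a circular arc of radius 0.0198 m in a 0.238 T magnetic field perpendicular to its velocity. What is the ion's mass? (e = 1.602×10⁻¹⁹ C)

m ≈ 1.68×10⁻²⁷ kg

Combine |q|V = ½mv² and r = mv/(|q|B): eliminate v to get m = qB²r²/(2V).
m = (1.602×10⁻¹⁹)(0.238)²(0.0198)²/(2·1060) ≈ 1.68×10⁻²⁷ kg.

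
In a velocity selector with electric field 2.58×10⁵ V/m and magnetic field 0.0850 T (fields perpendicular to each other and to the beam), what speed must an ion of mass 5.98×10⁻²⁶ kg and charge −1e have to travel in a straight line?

v = 3.04×10⁶ m/s

For undeflected motion the electric and magnetic forces balance: qE = qvB.
v = E/B = 2.58×10⁵/0.0850 = 3.04×10⁶ m/s.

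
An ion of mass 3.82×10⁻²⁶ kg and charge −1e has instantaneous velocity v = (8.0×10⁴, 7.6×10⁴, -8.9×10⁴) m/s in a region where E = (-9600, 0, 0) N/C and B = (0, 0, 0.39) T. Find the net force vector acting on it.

v×B = (2.96×10⁴, -3.12×10⁴, 0) N/C.
E + v×B = (2.00×10⁴, -3.12×10⁴, 0) N/C.
F = q(E + v×B) = (−1.602×10⁻¹⁹ C)·(2.00×10⁴, -3.12×10⁴, 0) = (-3.21×10⁻¹⁵, 5.00×10⁻¹⁵, 0) N.

F ≈ (-3.21×10⁻¹⁵, 5.00×10⁻¹⁵, 0) N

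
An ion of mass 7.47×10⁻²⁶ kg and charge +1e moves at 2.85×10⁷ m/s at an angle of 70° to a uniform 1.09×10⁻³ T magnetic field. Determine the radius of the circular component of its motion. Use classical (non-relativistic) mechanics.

r ≈ 1.15×10⁴ m

v⊥ = v sinθ = 2.85×10⁷·sin70° ≈ 2.678×10⁷ m/s.
r = m v⊥/(|q|B) = (7.47×10⁻²⁶)(2.678×10⁷)/((1.602×10⁻¹⁹)(1.09×10⁻³)) ≈ 1.15×10⁴ m.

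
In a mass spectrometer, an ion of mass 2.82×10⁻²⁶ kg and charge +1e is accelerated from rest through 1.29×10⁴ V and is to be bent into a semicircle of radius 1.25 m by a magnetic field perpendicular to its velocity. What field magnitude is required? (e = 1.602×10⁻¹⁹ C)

v = √(2|q|V/m) = √(2·1.602×10⁻¹⁹·1.29×10⁴/2.82×10⁻²⁶) ≈ 3.828×10⁵ m/s.
B = mv/(|q|r) = (2.82×10⁻²⁶)(3.828×10⁵)/((1.602×10⁻¹⁹)(1.25)) ≈ 0.0539 T.

B ≈ 0.0539 T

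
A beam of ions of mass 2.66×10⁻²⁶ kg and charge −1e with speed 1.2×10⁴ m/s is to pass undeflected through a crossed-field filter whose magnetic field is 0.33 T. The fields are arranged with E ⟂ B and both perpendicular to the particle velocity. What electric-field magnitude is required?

E = 4000 V/m

For straight-line motion qE = qvB, so E = vB.
E = 1.2×10⁴ × 0.33 = 4000 V/m.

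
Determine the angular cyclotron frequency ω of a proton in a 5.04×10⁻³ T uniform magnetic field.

ω = |q|B/m.
ω = (1.602×10⁻¹⁹)(5.04×10⁻³)/1.673×10⁻²⁷ ≈ 4.83×10⁵ rad/s.

ω ≈ 4.83×10⁵ rad/s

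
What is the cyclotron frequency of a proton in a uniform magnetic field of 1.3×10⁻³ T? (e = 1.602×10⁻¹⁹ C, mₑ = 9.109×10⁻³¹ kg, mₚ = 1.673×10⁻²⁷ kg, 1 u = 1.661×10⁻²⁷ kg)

f = |q|B/(2πm).
f = (1.602×10⁻¹⁹)(1.3×10⁻³)/(2π·1.673×10⁻²⁷) ≈ 2.0×10⁴ Hz.

f ≈ 2.0×10⁴ Hz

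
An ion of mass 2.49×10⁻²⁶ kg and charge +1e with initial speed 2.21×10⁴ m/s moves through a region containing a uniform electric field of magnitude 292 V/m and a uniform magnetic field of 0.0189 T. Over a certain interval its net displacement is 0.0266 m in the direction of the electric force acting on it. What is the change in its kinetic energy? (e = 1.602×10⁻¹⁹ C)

The magnetic force is always ⟂ v and does no work; only the electric force changes KE.
ΔKE = F_E · d = |q|E d = (1.602×10⁻¹⁹)(292)(0.0266) ≈ 1.24×10⁻¹⁸ J.

ΔKE ≈ 1.24×10⁻¹⁸ J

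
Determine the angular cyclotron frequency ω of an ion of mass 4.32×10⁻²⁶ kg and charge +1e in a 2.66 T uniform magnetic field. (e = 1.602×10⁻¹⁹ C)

ω ≈ 9.86×10⁶ rad/s

ω = |q|B/m.
ω = (1.602×10⁻¹⁹)(2.66)/4.32×10⁻²⁶ ≈ 9.86×10⁶ rad/s.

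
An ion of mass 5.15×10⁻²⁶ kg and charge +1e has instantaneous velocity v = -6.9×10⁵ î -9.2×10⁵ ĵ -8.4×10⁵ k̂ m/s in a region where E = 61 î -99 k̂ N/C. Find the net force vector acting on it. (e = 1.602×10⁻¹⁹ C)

F ≈ (9.77×10⁻¹⁸, 0, -1.59×10⁻¹⁷) N

Only an electric field acts, so F = qE = (1.602×10⁻¹⁹ C)·(61.0, 0, -99.0) = (9.77×10⁻¹⁸, 0, -1.59×10⁻¹⁷) N.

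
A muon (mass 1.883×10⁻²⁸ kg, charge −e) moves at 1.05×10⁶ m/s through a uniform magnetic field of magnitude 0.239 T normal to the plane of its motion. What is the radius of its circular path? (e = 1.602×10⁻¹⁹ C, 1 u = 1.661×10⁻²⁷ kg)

r ≈ 5.16×10⁻³ m

The magnetic force provides the centripetal force: |q|vB = mv²/r.
r = mv/(|q|B) = (1.883×10⁻²⁸)(1.05×10⁶)/((1.602×10⁻¹⁹)(0.239)) ≈ 5.16×10⁻³ m.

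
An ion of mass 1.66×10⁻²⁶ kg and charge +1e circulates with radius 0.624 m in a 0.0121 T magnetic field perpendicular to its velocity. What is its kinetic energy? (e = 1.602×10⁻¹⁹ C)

v = |q|Br/m, then KE = ½mv² = (qBr)²/(2m).
v = (1.602×10⁻¹⁹)(0.0121)(0.624)/1.66×10⁻²⁶ ≈ 7.287×10⁴ m/s.
KE = ½(1.66×10⁻²⁶)(7.287×10⁴)² ≈ 4.41×10⁻¹⁷ J.

KE ≈ 4.41×10⁻¹⁷ J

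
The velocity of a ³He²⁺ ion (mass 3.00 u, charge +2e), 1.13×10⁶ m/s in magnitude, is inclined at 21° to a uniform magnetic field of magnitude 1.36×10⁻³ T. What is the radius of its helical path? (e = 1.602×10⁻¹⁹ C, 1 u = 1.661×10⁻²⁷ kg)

r ≈ 4.63 m

v⊥ = v sinθ = 1.13×10⁶·sin21° ≈ 4.050×10⁵ m/s.
r = m v⊥/(|q|B) = (4.983×10⁻²⁷)(4.050×10⁵)/((3.204×10⁻¹⁹)(1.36×10⁻³)) ≈ 4.63 m.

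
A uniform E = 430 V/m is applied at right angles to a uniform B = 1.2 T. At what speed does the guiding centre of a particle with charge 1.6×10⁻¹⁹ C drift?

The steady drift has the magnetic force balancing the electric force, so v_d = E/B.
v_d = 430/1.2 = 360 m/s.

v_d ≈ 360 m/s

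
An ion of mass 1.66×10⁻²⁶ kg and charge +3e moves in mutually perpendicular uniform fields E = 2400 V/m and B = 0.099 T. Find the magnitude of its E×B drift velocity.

v_d ≈ 2.4×10⁴ m/s

The steady drift has the magnetic force balancing the electric force, so v_d = E/B.
v_d = 2400/0.099 = 2.4×10⁴ m/s.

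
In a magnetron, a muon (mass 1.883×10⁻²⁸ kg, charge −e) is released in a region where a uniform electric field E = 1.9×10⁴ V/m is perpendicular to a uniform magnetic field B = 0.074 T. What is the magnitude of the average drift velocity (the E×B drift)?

In crossed fields the guiding centre drifts at v_d = |E×B|/B² = E/B, independent of charge and mass.
v_d = 1.9×10⁴/0.074 = 2.6×10⁵ m/s.

v_d ≈ 2.6×10⁵ m/s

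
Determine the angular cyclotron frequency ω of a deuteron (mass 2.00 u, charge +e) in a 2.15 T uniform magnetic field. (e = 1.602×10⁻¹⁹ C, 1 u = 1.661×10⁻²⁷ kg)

ω ≈ 1.04×10⁸ rad/s

ω = |q|B/m.
ω = (1.602×10⁻¹⁹)(2.15)/3.322×10⁻²⁷ ≈ 1.04×10⁸ rad/s.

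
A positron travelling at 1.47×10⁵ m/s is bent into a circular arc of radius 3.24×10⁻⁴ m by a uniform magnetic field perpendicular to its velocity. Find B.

B ≈ 2.58×10⁻³ T

From |q|vB = mv²/r, B = mv/(|q|r).
B = (9.109×10⁻³¹)(1.47×10⁵)/((1.602×10⁻¹⁹)(3.24×10⁻⁴)) ≈ 2.58×10⁻³ T.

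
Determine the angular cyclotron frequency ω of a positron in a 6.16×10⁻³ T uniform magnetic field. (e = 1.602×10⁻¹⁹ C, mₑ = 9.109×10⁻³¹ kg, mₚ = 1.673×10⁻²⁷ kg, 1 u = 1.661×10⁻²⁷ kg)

ω ≈ 1.08×10⁹ rad/s

ω = |q|B/m.
ω = (1.602×10⁻¹⁹)(6.16×10⁻³)/9.109×10⁻³¹ ≈ 1.08×10⁹ rad/s.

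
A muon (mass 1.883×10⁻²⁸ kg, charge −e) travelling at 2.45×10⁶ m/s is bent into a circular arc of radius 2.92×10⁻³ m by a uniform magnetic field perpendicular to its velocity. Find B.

From |q|vB = mv²/r, B = mv/(|q|r).
B = (1.883×10⁻²⁸)(2.45×10⁶)/((1.602×10⁻¹⁹)(2.92×10⁻³)) ≈ 0.986 T.

B ≈ 0.986 T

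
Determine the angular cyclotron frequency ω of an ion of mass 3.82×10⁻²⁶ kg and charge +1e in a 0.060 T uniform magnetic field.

ω = |q|B/m.
ω = (1.602×10⁻¹⁹)(0.060)/3.82×10⁻²⁶ ≈ 2.5×10⁵ rad/s.

ω ≈ 2.5×10⁵ rad/s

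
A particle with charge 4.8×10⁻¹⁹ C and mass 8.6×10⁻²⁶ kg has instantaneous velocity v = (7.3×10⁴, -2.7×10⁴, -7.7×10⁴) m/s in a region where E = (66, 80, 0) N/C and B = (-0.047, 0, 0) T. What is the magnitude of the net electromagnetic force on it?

v×B = (0, 3620, -1270) N/C.
E + v×B = (66.0, 3700, -1270) N/C.
F = q(E + v×B) = (4.8×10⁻¹⁹ C)·(66.0, 3700, -1270) = (3.17×10⁻¹⁷, 1.78×10⁻¹⁵, -6.09×10⁻¹⁶) N.
|F| = 1.88×10⁻¹⁵ N.

|F| ≈ 1.88×10⁻¹⁵ N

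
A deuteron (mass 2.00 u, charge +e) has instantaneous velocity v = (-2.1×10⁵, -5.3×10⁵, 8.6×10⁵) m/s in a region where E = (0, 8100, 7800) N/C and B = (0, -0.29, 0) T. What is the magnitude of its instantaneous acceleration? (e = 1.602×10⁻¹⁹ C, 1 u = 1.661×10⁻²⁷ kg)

v×B = (2.49×10⁵, 0, 6.09×10⁴) N/C.
E + v×B = (2.49×10⁵, 8100, 6.87×10⁴) N/C.
F = q(E + v×B) = (1.602×10⁻¹⁹ C)·(2.49×10⁵, 8100, 6.87×10⁴) = (4.00×10⁻¹⁴, 1.30×10⁻¹⁵, 1.10×10⁻¹⁴) N.
|a| = |F|/m = 4.146×10⁻¹⁴/3.322×10⁻²⁷ ≈ 1.25×10¹³ m/s².

|a| ≈ 1.25×10¹³ m/s²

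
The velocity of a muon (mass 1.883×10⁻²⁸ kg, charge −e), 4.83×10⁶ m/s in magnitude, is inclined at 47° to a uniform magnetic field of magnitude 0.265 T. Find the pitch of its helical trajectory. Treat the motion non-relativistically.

v∥ = v cosθ = 4.83×10⁶·cos47° ≈ 3.294×10⁶ m/s.
T = 2πm/(|q|B) = 2π(1.883×10⁻²⁸)/((1.602×10⁻¹⁹)(0.265)) ≈ 2.787×10⁻⁸ s.
pitch = v∥ T = (3.294×10⁶)(2.787×10⁻⁸) ≈ 0.0918 m.

p ≈ 0.0918 m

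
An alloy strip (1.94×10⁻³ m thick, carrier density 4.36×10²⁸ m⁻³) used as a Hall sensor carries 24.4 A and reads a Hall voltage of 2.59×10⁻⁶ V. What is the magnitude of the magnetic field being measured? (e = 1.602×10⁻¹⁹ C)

B ≈ 1.44 T

From V_H = IB/(n e t), B = V_H n e t / I.
B = (2.59×10⁻⁶)(4.36×10²⁸)(1.602×10⁻¹⁹)(1.94×10⁻³)/24.4 ≈ 1.44 T.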